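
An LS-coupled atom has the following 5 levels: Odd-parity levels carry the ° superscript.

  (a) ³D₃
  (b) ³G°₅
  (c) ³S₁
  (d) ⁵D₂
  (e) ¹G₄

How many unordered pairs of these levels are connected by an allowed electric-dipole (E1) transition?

0

(a)–(b): forbidden (ΔL, ΔJ).
(a)–(c): forbidden (parity, ΔL, ΔJ).
(a)–(d): forbidden (parity, ΔS).
(a)–(e): forbidden (parity, ΔS, ΔL).
(b)–(c): forbidden (ΔL, ΔJ).
(b)–(d): forbidden (ΔS, ΔL, ΔJ).
(b)–(e): forbidden (ΔS).
(c)–(d): forbidden (parity, ΔS, ΔL).
(c)–(e): forbidden (parity, ΔS, ΔL, ΔJ).
(d)–(e): forbidden (parity, ΔS, ΔL, ΔJ).
Allowed pairs: 0 of 10.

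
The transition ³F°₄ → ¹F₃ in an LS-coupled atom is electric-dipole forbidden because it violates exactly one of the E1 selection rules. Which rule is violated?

the ΔS = 0 rule

Initial level: S=1, L=3, J=4, parity odd. Final level: S=0, L=3, J=3, parity even.
Parity must change: odd → even — ✓.
ΔS = 0: S: 1 → 0 — ✗.
ΔL = 0, ±1 (not L=0↔0): L: 3 → 3, ΔL = +0 — ✓.
ΔJ = 0, ±1 (not J=0↔0): J: 4 → 3, ΔJ = -1 — ✓.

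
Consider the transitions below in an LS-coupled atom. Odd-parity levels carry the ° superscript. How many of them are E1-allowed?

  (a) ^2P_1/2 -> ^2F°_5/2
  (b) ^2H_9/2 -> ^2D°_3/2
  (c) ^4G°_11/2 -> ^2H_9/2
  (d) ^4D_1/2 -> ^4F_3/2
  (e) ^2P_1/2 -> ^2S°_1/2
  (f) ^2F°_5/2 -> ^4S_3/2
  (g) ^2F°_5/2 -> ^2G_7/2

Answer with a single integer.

(a) forbidden (ΔL, ΔJ fail)
(b) forbidden (ΔL, ΔJ fail)
(c) forbidden (ΔS fails)
(d) forbidden (parity fails)
(e) allowed
(f) forbidden (ΔS, ΔL fail)
(g) allowed
Total allowed: 2 of 7.

2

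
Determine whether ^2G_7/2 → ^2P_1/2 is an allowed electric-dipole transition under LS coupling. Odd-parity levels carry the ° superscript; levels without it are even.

Initial level: S=1/2, L=4, J=7/2, parity even. Final level: S=1/2, L=1, J=1/2, parity even.
Parity must change: even → even — fails.
ΔL = 0, ±1 (not L=0↔0): L: 4 → 1, ΔL = -3 — fails.
ΔJ = 0, ±1 (not J=0↔0): J: 7/2 → 1/2, ΔJ = -3 — fails.
ΔS = 0: S: 1/2 → 1/2 — passes.
Rule(s) violated: parity, ΔL, ΔJ.

forbidden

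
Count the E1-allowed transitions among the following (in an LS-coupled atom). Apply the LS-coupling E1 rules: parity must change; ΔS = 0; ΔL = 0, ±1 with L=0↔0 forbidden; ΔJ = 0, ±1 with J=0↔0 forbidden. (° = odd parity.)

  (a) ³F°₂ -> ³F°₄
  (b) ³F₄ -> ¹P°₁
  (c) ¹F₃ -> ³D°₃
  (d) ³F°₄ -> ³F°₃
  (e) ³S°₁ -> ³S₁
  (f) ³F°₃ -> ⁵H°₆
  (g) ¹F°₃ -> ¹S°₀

0

(a) forbidden (parity, ΔJ fail)
(b) forbidden (ΔS, ΔL, ΔJ fail)
(c) forbidden (ΔS fails)
(d) forbidden (parity fails)
(e) forbidden (ΔL fails)
(f) forbidden (parity, ΔS, ΔL, ΔJ fail)
(g) forbidden (parity, ΔL, ΔJ fail)
Total allowed: 0 of 7.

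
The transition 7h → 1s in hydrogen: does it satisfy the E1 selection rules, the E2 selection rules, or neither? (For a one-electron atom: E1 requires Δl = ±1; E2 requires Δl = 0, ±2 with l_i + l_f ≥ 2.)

neither

Δl = 0 − 5 = -5; l_i + l_f = 5.
E1 (Δl = ±1): not satisfied.
E2 (Δl = 0,±2, l_i+l_f ≥ 2): not satisfied.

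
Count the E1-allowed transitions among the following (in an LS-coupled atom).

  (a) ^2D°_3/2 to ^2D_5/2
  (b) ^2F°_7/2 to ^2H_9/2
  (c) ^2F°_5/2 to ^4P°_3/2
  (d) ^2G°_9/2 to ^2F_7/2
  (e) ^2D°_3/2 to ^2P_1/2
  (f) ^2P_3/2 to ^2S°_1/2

(a) allowed
(b) forbidden (ΔL fails)
(c) forbidden (parity, ΔS, ΔL fail)
(d) allowed
(e) allowed
(f) allowed
Total allowed: 4 of 6.

4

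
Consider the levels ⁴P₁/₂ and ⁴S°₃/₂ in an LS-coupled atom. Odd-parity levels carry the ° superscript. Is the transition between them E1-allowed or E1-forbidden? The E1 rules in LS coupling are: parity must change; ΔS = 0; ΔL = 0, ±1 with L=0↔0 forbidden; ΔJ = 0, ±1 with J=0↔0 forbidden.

Initial level: S=3/2, L=1, J=1/2, parity even. Final level: S=3/2, L=0, J=3/2, parity odd.
Parity must change: even → odd — satisfied.
ΔS = 0: S: 3/2 → 3/2 — satisfied.
ΔL = 0, ±1 (not L=0↔0): L: 1 → 0, ΔL = -1 — satisfied.
ΔJ = 0, ±1 (not J=0↔0): J: 1/2 → 3/2, ΔJ = +1 — satisfied.
All four E1 rules are satisfied.

allowed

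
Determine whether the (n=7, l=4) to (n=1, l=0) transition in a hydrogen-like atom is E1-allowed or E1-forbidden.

Initial l = 4, final l = 0, so Δl = -4. E1 requires Δl = ±1: ✗.
The transition is electric-dipole forbidden.

forbidden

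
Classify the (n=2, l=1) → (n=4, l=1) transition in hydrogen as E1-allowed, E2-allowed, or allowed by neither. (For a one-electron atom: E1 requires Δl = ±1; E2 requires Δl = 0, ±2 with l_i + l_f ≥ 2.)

Δl = 1 − 1 = +0; l_i + l_f = 2.
E1 (Δl = ±1): not satisfied.
E2 (Δl = 0,±2, l_i+l_f ≥ 2): satisfied.

E2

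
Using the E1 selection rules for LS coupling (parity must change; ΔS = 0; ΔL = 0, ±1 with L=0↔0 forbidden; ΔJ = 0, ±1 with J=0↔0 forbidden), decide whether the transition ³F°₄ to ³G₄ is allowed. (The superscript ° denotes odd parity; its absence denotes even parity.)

allowed

Initial level: S=1, L=3, J=4, parity odd. Final level: S=1, L=4, J=4, parity even.
ΔL = 0, ±1 (not L=0↔0): L: 3 → 4, ΔL = +1 — ok.
Parity must change: odd → even — ok.
ΔJ = 0, ±1 (not J=0↔0): J: 4 → 4, ΔJ = +0 — ok.
ΔS = 0: S: 1 → 1 — ok.
All four E1 rules are satisfied.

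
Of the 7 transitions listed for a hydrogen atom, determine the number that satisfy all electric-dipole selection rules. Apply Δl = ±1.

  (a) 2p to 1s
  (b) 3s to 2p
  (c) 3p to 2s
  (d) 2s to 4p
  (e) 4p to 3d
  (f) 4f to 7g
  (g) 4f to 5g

(a) allowed
(b) allowed
(c) allowed
(d) allowed
(e) allowed
(f) allowed
(g) allowed
Total allowed: 7 of 7.

7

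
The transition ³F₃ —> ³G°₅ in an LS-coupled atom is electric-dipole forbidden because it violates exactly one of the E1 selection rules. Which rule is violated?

Reading off the term symbols: S 1→1, L 3→4, J 3→5, parity even→odd.
ΔJ = 0, ±1 (not J=0↔0): J: 3 → 5, ΔJ = +2 — ✗.
ΔS = 0: S: 1 → 1 — ✓.
ΔL = 0, ±1 (not L=0↔0): L: 3 → 4, ΔL = +1 — ✓.
Parity must change: even → odd — ✓.

the ΔJ = 0, ±1 rule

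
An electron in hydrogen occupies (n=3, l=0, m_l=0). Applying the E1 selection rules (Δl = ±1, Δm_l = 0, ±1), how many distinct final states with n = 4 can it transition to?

E1 requires Δl = ±1, so l_f ∈ {-1, 1}; with 0 ≤ l_f ≤ n_f−1 = 3, the allowed l_f values are {1}.
For l_f = 1: m_f ∈ {m_i−1, m_i, m_i+1} ∩ [−1, 1] = {-1, 0, 1} → 3 states.
Total: 3.

3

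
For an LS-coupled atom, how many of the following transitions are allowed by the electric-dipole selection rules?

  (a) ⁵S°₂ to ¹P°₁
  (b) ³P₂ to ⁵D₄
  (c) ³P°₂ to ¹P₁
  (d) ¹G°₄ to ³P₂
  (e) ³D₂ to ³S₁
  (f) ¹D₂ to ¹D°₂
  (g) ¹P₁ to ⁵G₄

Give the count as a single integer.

(a) forbidden (parity, ΔS fail)
(b) forbidden (parity, ΔS, ΔJ fail)
(c) forbidden (ΔS fails)
(d) forbidden (ΔS, ΔL, ΔJ fail)
(e) forbidden (parity, ΔL fail)
(f) allowed
(g) forbidden (parity, ΔS, ΔL, ΔJ fail)
Total allowed: 1 of 7.

1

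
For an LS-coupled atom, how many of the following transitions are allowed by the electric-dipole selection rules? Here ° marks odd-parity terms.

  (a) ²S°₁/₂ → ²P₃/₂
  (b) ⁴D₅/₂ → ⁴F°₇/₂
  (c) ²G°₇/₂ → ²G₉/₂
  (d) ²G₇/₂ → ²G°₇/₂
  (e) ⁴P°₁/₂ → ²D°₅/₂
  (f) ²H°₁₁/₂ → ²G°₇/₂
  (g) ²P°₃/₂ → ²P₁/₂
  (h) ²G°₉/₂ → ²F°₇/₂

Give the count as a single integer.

5

(a) allowed
(b) allowed
(c) allowed
(d) allowed
(e) forbidden (parity, ΔS, ΔJ fail)
(f) forbidden (parity, ΔJ fail)
(g) allowed
(h) forbidden (parity fails)
Total allowed: 5 of 8.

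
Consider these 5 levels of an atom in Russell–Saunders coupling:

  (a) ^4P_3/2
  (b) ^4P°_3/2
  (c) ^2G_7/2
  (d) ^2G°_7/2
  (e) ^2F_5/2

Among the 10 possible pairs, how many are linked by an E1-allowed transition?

3

(a)–(b): allowed.
(a)–(c): forbidden (parity, ΔS, ΔL, ΔJ).
(a)–(d): forbidden (ΔS, ΔL, ΔJ).
(a)–(e): forbidden (parity, ΔS, ΔL).
(b)–(c): forbidden (ΔS, ΔL, ΔJ).
(b)–(d): forbidden (parity, ΔS, ΔL, ΔJ).
(b)–(e): forbidden (ΔS, ΔL).
(c)–(d): allowed.
(c)–(e): forbidden (parity).
(d)–(e): allowed.
Allowed pairs: 3 of 10.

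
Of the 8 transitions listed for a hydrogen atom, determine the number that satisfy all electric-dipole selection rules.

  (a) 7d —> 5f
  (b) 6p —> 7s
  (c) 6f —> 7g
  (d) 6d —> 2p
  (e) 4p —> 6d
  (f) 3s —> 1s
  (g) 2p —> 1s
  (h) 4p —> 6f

6

(a) allowed
(b) allowed
(c) allowed
(d) allowed
(e) allowed
(f) forbidden — Δl = +0 (E1 requires Δl = ±1)
(g) allowed
(h) forbidden — Δl = +2 (E1 requires Δl = ±1)
Total allowed: 6 of 8.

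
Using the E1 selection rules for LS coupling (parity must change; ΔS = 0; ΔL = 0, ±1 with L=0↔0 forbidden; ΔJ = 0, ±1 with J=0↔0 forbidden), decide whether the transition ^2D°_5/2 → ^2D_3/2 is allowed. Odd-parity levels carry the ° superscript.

Parity must change: odd → even — ok.
ΔS = 0: S: 1/2 → 1/2 — ok.
ΔL = 0, ±1 (not L=0↔0): L: 2 → 2, ΔL = +0 — ok.
ΔJ = 0, ±1 (not J=0↔0): J: 5/2 → 3/2, ΔJ = -1 — ok.
All four E1 rules are satisfied.

allowed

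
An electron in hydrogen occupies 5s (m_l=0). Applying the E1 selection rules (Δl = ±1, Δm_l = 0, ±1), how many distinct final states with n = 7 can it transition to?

3

E1 requires Δl = ±1, so l_f ∈ {-1, 1}; with 0 ≤ l_f ≤ n_f−1 = 6, the allowed l_f values are {1}.
For l_f = 1: m_f ∈ {m_i−1, m_i, m_i+1} ∩ [−1, 1] = {-1, 0, 1} → 3 states.
Total: 3.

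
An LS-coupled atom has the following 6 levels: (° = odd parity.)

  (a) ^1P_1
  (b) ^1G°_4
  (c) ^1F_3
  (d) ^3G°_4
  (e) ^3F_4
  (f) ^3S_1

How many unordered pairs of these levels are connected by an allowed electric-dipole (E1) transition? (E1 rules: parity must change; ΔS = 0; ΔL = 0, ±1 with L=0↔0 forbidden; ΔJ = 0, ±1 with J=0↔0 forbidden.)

(a)–(b): forbidden (ΔL, ΔJ).
(a)–(c): forbidden (parity, ΔL, ΔJ).
(a)–(d): forbidden (ΔS, ΔL, ΔJ).
(a)–(e): forbidden (parity, ΔS, ΔL, ΔJ).
(a)–(f): forbidden (parity, ΔS).
(b)–(c): allowed.
(b)–(d): forbidden (parity, ΔS).
(b)–(e): forbidden (ΔS).
(b)–(f): forbidden (ΔS, ΔL, ΔJ).
(c)–(d): forbidden (ΔS).
(c)–(e): forbidden (parity, ΔS).
(c)–(f): forbidden (parity, ΔS, ΔL, ΔJ).
(d)–(e): allowed.
(d)–(f): forbidden (ΔL, ΔJ).
(e)–(f): forbidden (parity, ΔL, ΔJ).
Allowed pairs: 2 of 15.

2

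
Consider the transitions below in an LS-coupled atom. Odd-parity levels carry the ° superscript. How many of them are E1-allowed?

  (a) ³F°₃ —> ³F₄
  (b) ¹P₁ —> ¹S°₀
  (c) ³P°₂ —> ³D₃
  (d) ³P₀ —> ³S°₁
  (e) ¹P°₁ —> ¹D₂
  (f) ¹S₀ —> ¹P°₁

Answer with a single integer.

(a) allowed
(b) allowed
(c) allowed
(d) allowed
(e) allowed
(f) allowed
Total allowed: 6 of 6.

6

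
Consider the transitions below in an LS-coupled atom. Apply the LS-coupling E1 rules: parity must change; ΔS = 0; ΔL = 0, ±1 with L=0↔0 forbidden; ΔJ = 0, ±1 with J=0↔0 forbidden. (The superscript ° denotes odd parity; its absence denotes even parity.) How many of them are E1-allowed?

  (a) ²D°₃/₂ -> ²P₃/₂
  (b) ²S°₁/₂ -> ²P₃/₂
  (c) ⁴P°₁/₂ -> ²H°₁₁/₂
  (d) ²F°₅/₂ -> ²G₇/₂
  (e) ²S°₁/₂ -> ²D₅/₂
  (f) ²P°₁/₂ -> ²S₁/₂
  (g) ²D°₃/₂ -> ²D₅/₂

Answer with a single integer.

5

(a) allowed
(b) allowed
(c) forbidden (parity, ΔS, ΔL, ΔJ fail)
(d) allowed
(e) forbidden (ΔL, ΔJ fail)
(f) allowed
(g) allowed
Total allowed: 5 of 7.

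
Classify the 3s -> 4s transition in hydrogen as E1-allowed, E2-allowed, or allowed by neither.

Δl = 0 − 0 = +0; l_i + l_f = 0.
E1 (Δl = ±1): not satisfied.
E2 (Δl = 0,±2, l_i+l_f ≥ 2): not satisfied.

neither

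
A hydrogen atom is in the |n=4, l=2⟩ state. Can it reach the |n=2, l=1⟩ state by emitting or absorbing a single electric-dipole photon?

l: 2 → 1 (Δl = -1). Δl = ±1 ok.
All E1 selection rules are satisfied.

allowed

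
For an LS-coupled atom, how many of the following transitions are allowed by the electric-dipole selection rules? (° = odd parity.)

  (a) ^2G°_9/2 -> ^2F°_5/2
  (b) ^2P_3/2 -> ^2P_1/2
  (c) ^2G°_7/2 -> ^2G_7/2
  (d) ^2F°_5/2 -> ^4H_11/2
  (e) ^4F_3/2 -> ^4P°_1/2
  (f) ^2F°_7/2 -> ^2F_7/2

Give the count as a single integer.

(a) forbidden (parity, ΔJ fail)
(b) forbidden (parity fails)
(c) allowed
(d) forbidden (ΔS, ΔL, ΔJ fail)
(e) forbidden (ΔL fails)
(f) allowed
Total allowed: 2 of 6.

2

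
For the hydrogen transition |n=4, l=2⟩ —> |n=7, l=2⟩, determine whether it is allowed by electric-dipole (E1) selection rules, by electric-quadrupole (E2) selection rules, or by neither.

E2

Δl = 2 − 2 = +0; l_i + l_f = 4.
E1 (Δl = ±1): not satisfied.
E2 (Δl = 0,±2, l_i+l_f ≥ 2): satisfied.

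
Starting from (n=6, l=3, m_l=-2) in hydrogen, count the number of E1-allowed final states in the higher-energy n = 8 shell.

E1 requires Δl = ±1, so l_f ∈ {2, 4}; with 0 ≤ l_f ≤ n_f−1 = 7, the allowed l_f values are {2, 4}.
For l_f = 2: m_f ∈ {m_i−1, m_i, m_i+1} ∩ [−2, 2] = {-2, -1} → 2 states.
For l_f = 4: m_f ∈ {m_i−1, m_i, m_i+1} ∩ [−4, 4] = {-3, -2, -1} → 3 states.
Total: 5.

5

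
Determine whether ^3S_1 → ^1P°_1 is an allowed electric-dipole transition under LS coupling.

forbidden

Initial level: S=1, L=0, J=1, parity even. Final level: S=0, L=1, J=1, parity odd.
Parity must change: even → odd — ✓.
ΔS = 0: S: 1 → 0 — ✗.
ΔL = 0, ±1 (not L=0↔0): L: 0 → 1, ΔL = +1 — ✓.
ΔJ = 0, ±1 (not J=0↔0): J: 1 → 1, ΔJ = +0 — ✓.
Rule(s) violated: ΔS.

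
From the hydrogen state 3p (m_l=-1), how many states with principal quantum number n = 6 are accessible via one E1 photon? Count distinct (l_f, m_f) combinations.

4

E1 requires Δl = ±1, so l_f ∈ {0, 2}; with 0 ≤ l_f ≤ n_f−1 = 5, the allowed l_f values are {0, 2}.
For l_f = 0: m_f ∈ {m_i−1, m_i, m_i+1} ∩ [−0, 0] = {0} → 1 state.
For l_f = 2: m_f ∈ {m_i−1, m_i, m_i+1} ∩ [−2, 2] = {-2, -1, 0} → 3 states.
Total: 4.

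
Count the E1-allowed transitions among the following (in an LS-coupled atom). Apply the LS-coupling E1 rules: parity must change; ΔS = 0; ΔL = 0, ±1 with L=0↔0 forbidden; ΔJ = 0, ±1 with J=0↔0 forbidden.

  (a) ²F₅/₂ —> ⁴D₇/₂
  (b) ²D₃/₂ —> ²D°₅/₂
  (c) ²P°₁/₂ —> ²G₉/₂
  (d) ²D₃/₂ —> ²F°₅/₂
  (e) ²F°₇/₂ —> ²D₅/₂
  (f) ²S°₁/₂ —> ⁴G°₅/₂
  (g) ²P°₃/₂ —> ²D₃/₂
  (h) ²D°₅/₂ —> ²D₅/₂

5

(a) forbidden (parity, ΔS fail)
(b) allowed
(c) forbidden (ΔL, ΔJ fail)
(d) allowed
(e) allowed
(f) forbidden (parity, ΔS, ΔL, ΔJ fail)
(g) allowed
(h) allowed
Total allowed: 5 of 8.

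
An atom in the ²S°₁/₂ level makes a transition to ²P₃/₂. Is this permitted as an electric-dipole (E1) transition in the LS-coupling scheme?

allowed

Initial level: S=1/2, L=0, J=1/2, parity odd. Final level: S=1/2, L=1, J=3/2, parity even.
ΔS = 0: S: 1/2 → 1/2 — satisfied.
Parity must change: odd → even — satisfied.
ΔJ = 0, ±1 (not J=0↔0): J: 1/2 → 3/2, ΔJ = +1 — satisfied.
ΔL = 0, ±1 (not L=0↔0): L: 0 → 1, ΔL = +1 — satisfied.
All four E1 rules are satisfied.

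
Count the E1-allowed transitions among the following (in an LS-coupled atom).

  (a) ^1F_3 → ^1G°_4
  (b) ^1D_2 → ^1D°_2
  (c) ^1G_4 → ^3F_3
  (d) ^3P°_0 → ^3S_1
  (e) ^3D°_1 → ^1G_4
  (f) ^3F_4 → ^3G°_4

4

(a) allowed
(b) allowed
(c) forbidden (parity, ΔS fail)
(d) allowed
(e) forbidden (ΔS, ΔL, ΔJ fail)
(f) allowed
Total allowed: 4 of 6.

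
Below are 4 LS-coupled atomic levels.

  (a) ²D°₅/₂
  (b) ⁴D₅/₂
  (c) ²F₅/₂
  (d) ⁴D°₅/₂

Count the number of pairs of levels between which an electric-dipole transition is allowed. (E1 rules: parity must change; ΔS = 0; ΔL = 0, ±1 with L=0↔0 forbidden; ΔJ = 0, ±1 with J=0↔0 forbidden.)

(a)–(b): forbidden (ΔS).
(a)–(c): allowed.
(a)–(d): forbidden (parity, ΔS).
(b)–(c): forbidden (parity, ΔS).
(b)–(d): allowed.
(c)–(d): forbidden (ΔS).
Allowed pairs: 2 of 6.

2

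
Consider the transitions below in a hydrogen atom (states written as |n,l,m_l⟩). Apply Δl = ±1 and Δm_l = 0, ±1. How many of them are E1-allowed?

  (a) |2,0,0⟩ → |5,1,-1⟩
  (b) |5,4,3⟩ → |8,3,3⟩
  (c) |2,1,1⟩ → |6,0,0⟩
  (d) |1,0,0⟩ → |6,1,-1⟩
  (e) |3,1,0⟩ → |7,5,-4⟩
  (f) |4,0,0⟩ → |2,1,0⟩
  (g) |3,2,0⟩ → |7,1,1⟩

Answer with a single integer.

6

(a) allowed
(b) allowed
(c) allowed
(d) allowed
(e) forbidden — Δl = +4 (E1 requires Δl = ±1); Δm_l = -4 (E1 requires Δm_l = 0, ±1)
(f) allowed
(g) allowed
Total allowed: 6 of 7.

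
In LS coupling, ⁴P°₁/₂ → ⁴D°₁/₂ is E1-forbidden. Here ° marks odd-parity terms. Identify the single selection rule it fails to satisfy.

parity

Parity must change: odd → odd — fails.
ΔS = 0: S: 3/2 → 3/2 — passes.
ΔL = 0, ±1 (not L=0↔0): L: 1 → 2, ΔL = +1 — passes.
ΔJ = 0, ±1 (not J=0↔0): J: 1/2 → 1/2, ΔJ = +0 — passes.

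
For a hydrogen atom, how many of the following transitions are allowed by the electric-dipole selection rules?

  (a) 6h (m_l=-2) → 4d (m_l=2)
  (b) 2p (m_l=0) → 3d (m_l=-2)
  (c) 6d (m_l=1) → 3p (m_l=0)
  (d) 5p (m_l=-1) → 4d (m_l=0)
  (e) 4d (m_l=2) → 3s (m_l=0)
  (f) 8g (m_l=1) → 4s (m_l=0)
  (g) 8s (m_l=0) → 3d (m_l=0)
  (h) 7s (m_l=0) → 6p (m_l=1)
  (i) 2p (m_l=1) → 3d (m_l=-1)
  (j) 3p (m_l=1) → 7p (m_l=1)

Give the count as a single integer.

3

(a) forbidden — Δl = -3 (E1 requires Δl = ±1); Δm_l = +4 (E1 requires Δm_l = 0, ±1)
(b) forbidden — Δm_l = -2 (E1 requires Δm_l = 0, ±1)
(c) allowed
(d) allowed
(e) forbidden — Δl = -2 (E1 requires Δl = ±1); Δm_l = -2 (E1 requires Δm_l = 0, ±1)
(f) forbidden — Δl = -4 (E1 requires Δl = ±1)
(g) forbidden — Δl = +2 (E1 requires Δl = ±1)
(h) allowed
(i) forbidden — Δm_l = -2 (E1 requires Δm_l = 0, ±1)
(j) forbidden — Δl = +0 (E1 requires Δl = ±1)
Total allowed: 3 of 10.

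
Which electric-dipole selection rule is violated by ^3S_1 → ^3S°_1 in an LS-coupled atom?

the L=0 ↔ L=0 exclusion

Parity must change: even → odd — ✓.
ΔS = 0: S: 1 → 1 — ✓.
ΔL = 0, ±1 (not L=0↔0): L: 0 → 0, ΔL = +0 — ✗.
ΔJ = 0, ±1 (not J=0↔0): J: 1 → 1, ΔJ = +0 — ✓.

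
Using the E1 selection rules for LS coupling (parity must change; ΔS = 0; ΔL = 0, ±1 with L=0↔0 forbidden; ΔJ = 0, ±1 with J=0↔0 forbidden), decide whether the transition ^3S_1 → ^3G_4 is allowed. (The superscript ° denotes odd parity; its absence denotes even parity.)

forbidden

Initial level: S=1, L=0, J=1, parity even. Final level: S=1, L=4, J=4, parity even.
ΔL = 0, ±1 (not L=0↔0): L: 0 → 4, ΔL = +4 — fails.
ΔJ = 0, ±1 (not J=0↔0): J: 1 → 4, ΔJ = +3 — fails.
ΔS = 0: S: 1 → 1 — passes.
Parity must change: even → even — fails.
Rule(s) violated: parity, ΔL, ΔJ.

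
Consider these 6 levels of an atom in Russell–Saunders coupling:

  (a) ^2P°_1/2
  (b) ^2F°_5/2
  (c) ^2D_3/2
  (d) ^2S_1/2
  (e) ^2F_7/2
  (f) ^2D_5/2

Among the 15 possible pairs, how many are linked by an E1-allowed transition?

5

(a)–(b): forbidden (parity, ΔL, ΔJ).
(a)–(c): allowed.
(a)–(d): allowed.
(a)–(e): forbidden (ΔL, ΔJ).
(a)–(f): forbidden (ΔJ).
(b)–(c): allowed.
(b)–(d): forbidden (ΔL, ΔJ).
(b)–(e): allowed.
(b)–(f): allowed.
(c)–(d): forbidden (parity, ΔL).
(c)–(e): forbidden (parity, ΔJ).
(c)–(f): forbidden (parity).
(d)–(e): forbidden (parity, ΔL, ΔJ).
(d)–(f): forbidden (parity, ΔL, ΔJ).
(e)–(f): forbidden (parity).
Allowed pairs: 5 of 15.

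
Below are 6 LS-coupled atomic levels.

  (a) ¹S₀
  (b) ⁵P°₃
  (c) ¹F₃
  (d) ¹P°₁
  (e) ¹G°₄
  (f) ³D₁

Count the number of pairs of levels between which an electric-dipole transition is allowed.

(a)–(b): forbidden (ΔS, ΔJ).
(a)–(c): forbidden (parity, ΔL, ΔJ).
(a)–(d): allowed.
(a)–(e): forbidden (ΔL, ΔJ).
(a)–(f): forbidden (parity, ΔS, ΔL).
(b)–(c): forbidden (ΔS, ΔL).
(b)–(d): forbidden (parity, ΔS, ΔJ).
(b)–(e): forbidden (parity, ΔS, ΔL).
(b)–(f): forbidden (ΔS, ΔJ).
(c)–(d): forbidden (ΔL, ΔJ).
(c)–(e): allowed.
(c)–(f): forbidden (parity, ΔS, ΔJ).
(d)–(e): forbidden (parity, ΔL, ΔJ).
(d)–(f): forbidden (ΔS).
(e)–(f): forbidden (ΔS, ΔL, ΔJ).
Allowed pairs: 2 of 15.

2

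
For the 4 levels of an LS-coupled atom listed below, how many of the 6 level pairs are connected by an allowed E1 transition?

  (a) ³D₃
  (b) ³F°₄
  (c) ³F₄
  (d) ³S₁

2

(a)–(b): allowed.
(a)–(c): forbidden (parity).
(a)–(d): forbidden (parity, ΔL, ΔJ).
(b)–(c): allowed.
(b)–(d): forbidden (ΔL, ΔJ).
(c)–(d): forbidden (parity, ΔL, ΔJ).
Allowed pairs: 2 of 6.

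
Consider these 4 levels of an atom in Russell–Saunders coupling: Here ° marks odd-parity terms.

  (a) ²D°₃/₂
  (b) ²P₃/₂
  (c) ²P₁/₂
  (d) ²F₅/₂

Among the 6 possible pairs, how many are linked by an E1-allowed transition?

3

(a)–(b): allowed.
(a)–(c): allowed.
(a)–(d): allowed.
(b)–(c): forbidden (parity).
(b)–(d): forbidden (parity, ΔL).
(c)–(d): forbidden (parity, ΔL, ΔJ).
Allowed pairs: 3 of 6.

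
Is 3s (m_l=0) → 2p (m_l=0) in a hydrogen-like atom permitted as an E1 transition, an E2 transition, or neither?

E1

Δl = 1 − 0 = +1; l_i + l_f = 1.
Δm_l = +0.
E1 (Δl = ±1, |Δm_l| ≤ 1): satisfied.
E2 (Δl = 0,±2, l_i+l_f ≥ 2, |Δm_l| ≤ 2): not satisfied.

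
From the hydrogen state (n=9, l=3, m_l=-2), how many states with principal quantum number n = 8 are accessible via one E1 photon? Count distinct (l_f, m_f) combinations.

5

E1 requires Δl = ±1, so l_f ∈ {2, 4}; with 0 ≤ l_f ≤ n_f−1 = 7, the allowed l_f values are {2, 4}.
For l_f = 2: m_f ∈ {m_i−1, m_i, m_i+1} ∩ [−2, 2] = {-2, -1} → 2 states.
For l_f = 4: m_f ∈ {m_i−1, m_i, m_i+1} ∩ [−4, 4] = {-3, -2, -1} → 3 states.
Total: 5.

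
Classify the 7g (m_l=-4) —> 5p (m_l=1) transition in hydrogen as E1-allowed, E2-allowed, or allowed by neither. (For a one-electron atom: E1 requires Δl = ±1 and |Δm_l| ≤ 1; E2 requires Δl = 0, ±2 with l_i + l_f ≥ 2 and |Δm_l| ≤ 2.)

Δl = 1 − 4 = -3; l_i + l_f = 5.
Δm_l = +5.
E1 (Δl = ±1, |Δm_l| ≤ 1): not satisfied.
E2 (Δl = 0,±2, l_i+l_f ≥ 2, |Δm_l| ≤ 2): not satisfied.

neither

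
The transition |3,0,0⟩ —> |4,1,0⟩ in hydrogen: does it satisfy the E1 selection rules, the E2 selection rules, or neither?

Δl = 1 − 0 = +1; l_i + l_f = 1.
Δm_l = +0.
E1 (Δl = ±1, |Δm_l| ≤ 1): satisfied.
E2 (Δl = 0,±2, l_i+l_f ≥ 2, |Δm_l| ≤ 2): not satisfied.

E1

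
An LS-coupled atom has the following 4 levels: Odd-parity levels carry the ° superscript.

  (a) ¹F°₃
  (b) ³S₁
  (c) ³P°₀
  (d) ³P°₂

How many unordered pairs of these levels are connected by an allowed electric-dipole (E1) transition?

2

(a)–(b): forbidden (ΔS, ΔL, ΔJ).
(a)–(c): forbidden (parity, ΔS, ΔL, ΔJ).
(a)–(d): forbidden (parity, ΔS, ΔL).
(b)–(c): allowed.
(b)–(d): allowed.
(c)–(d): forbidden (parity, ΔJ).
Allowed pairs: 2 of 6.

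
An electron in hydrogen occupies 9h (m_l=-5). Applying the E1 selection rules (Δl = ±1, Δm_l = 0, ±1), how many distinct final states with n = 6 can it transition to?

E1 requires Δl = ±1, so l_f ∈ {4, 6}; with 0 ≤ l_f ≤ n_f−1 = 5, the allowed l_f values are {4}.
For l_f = 4: m_f ∈ {m_i−1, m_i, m_i+1} ∩ [−4, 4] = {-4} → 1 state.
Total: 1.

1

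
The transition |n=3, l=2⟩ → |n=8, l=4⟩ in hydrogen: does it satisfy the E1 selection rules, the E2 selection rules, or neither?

E2

Δl = 4 − 2 = +2; l_i + l_f = 6.
E1 (Δl = ±1): not satisfied.
E2 (Δl = 0,±2, l_i+l_f ≥ 2): satisfied.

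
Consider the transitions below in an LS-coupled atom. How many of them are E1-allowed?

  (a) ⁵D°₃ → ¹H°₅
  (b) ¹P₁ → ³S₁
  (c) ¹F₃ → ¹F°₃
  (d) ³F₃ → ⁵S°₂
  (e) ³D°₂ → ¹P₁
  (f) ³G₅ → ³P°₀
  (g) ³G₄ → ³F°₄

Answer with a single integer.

2

(a) forbidden (parity, ΔS, ΔL, ΔJ fail)
(b) forbidden (parity, ΔS fail)
(c) allowed
(d) forbidden (ΔS, ΔL fail)
(e) forbidden (ΔS fails)
(f) forbidden (ΔL, ΔJ fail)
(g) allowed
Total allowed: 2 of 7.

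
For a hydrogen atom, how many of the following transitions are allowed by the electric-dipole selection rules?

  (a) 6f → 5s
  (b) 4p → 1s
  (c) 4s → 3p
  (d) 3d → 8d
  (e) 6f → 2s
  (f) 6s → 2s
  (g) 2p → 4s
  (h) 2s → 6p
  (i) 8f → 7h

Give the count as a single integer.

4

(a) forbidden — Δl = -3 (E1 requires Δl = ±1)
(b) allowed
(c) allowed
(d) forbidden — Δl = +0 (E1 requires Δl = ±1)
(e) forbidden — Δl = -3 (E1 requires Δl = ±1)
(f) forbidden — Δl = +0 (E1 requires Δl = ±1)
(g) allowed
(h) allowed
(i) forbidden — Δl = +2 (E1 requires Δl = ±1)
Total allowed: 4 of 9.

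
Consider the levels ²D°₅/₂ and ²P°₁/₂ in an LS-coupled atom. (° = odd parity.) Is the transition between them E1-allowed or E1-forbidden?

Parity must change: odd → odd — fails.
ΔS = 0: S: 1/2 → 1/2 — passes.
ΔL = 0, ±1 (not L=0↔0): L: 2 → 1, ΔL = -1 — passes.
ΔJ = 0, ±1 (not J=0↔0): J: 5/2 → 1/2, ΔJ = -2 — fails.
Rule(s) violated: parity, ΔJ.

forbidden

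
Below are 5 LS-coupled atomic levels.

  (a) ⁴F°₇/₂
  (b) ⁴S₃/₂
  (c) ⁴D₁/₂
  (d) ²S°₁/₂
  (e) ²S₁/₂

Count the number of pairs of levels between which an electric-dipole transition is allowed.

0

(a)–(b): forbidden (ΔL, ΔJ).
(a)–(c): forbidden (ΔJ).
(a)–(d): forbidden (parity, ΔS, ΔL, ΔJ).
(a)–(e): forbidden (ΔS, ΔL, ΔJ).
(b)–(c): forbidden (parity, ΔL).
(b)–(d): forbidden (ΔS, ΔL).
(b)–(e): forbidden (parity, ΔS, ΔL).
(c)–(d): forbidden (ΔS, ΔL).
(c)–(e): forbidden (parity, ΔS, ΔL).
(d)–(e): forbidden (ΔL).
Allowed pairs: 0 of 10.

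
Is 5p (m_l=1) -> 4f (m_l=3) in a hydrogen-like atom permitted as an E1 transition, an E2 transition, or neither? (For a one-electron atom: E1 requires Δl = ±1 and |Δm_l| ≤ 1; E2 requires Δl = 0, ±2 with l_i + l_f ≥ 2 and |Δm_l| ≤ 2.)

Δl = 3 − 1 = +2; l_i + l_f = 4.
Δm_l = +2.
E1 (Δl = ±1, |Δm_l| ≤ 1): not satisfied.
E2 (Δl = 0,±2, l_i+l_f ≥ 2, |Δm_l| ≤ 2): satisfied.

E2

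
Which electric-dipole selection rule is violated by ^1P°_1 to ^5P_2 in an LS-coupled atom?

the ΔS = 0 rule

Initial level: S=0, L=1, J=1, parity odd. Final level: S=2, L=1, J=2, parity even.
ΔJ = 0, ±1 (not J=0↔0): J: 1 → 2, ΔJ = +1 — satisfied.
Parity must change: odd → even — satisfied.
ΔL = 0, ±1 (not L=0↔0): L: 1 → 1, ΔL = +0 — satisfied.
ΔS = 0: S: 0 → 2 — violated.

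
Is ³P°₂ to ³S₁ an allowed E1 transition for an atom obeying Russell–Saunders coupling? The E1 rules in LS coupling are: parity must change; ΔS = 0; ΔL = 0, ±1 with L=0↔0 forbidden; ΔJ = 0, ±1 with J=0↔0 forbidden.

allowed

Reading off the term symbols: S 1→1, L 1→0, J 2→1, parity odd→even.
ΔL = 0, ±1 (not L=0↔0): L: 1 → 0, ΔL = -1 — satisfied.
ΔS = 0: S: 1 → 1 — satisfied.
Parity must change: odd → even — satisfied.
ΔJ = 0, ±1 (not J=0↔0): J: 2 → 1, ΔJ = -1 — satisfied.
All four E1 rules are satisfied.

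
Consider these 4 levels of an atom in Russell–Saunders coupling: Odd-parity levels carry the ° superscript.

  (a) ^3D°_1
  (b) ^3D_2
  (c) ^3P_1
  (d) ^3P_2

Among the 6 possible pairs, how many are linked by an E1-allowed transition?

3

(a)–(b): allowed.
(a)–(c): allowed.
(a)–(d): allowed.
(b)–(c): forbidden (parity).
(b)–(d): forbidden (parity).
(c)–(d): forbidden (parity).
Allowed pairs: 3 of 6.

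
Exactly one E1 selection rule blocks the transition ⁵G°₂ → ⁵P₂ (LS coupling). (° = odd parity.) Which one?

the ΔL = 0, ±1 rule

Reading off the term symbols: S 2→2, L 4→1, J 2→2, parity odd→even.
Parity must change: odd → even — ✓.
ΔS = 0: S: 2 → 2 — ✓.
ΔL = 0, ±1 (not L=0↔0): L: 4 → 1, ΔL = -3 — ✗.
ΔJ = 0, ±1 (not J=0↔0): J: 2 → 2, ΔJ = +0 — ✓.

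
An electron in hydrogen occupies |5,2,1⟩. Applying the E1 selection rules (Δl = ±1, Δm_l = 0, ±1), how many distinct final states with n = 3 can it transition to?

E1 requires Δl = ±1, so l_f ∈ {1, 3}; with 0 ≤ l_f ≤ n_f−1 = 2, the allowed l_f values are {1}.
For l_f = 1: m_f ∈ {m_i−1, m_i, m_i+1} ∩ [−1, 1] = {0, 1} → 2 states.
Total: 2.

2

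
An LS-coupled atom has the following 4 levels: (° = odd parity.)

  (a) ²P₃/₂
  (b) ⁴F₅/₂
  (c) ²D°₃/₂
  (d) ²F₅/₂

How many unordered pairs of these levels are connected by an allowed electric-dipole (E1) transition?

2

(a)–(b): forbidden (parity, ΔS, ΔL).
(a)–(c): allowed.
(a)–(d): forbidden (parity, ΔL).
(b)–(c): forbidden (ΔS).
(b)–(d): forbidden (parity, ΔS).
(c)–(d): allowed.
Allowed pairs: 2 of 6.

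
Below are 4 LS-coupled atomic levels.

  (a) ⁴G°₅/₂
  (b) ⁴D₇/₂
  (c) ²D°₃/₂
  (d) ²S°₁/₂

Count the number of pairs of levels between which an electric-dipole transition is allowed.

0

(a)–(b): forbidden (ΔL).
(a)–(c): forbidden (parity, ΔS, ΔL).
(a)–(d): forbidden (parity, ΔS, ΔL, ΔJ).
(b)–(c): forbidden (ΔS, ΔJ).
(b)–(d): forbidden (ΔS, ΔL, ΔJ).
(c)–(d): forbidden (parity, ΔL).
Allowed pairs: 0 of 6.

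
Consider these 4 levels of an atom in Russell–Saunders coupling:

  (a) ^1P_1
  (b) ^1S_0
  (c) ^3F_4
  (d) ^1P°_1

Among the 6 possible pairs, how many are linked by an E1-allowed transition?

2

(a)–(b): forbidden (parity).
(a)–(c): forbidden (parity, ΔS, ΔL, ΔJ).
(a)–(d): allowed.
(b)–(c): forbidden (parity, ΔS, ΔL, ΔJ).
(b)–(d): allowed.
(c)–(d): forbidden (ΔS, ΔL, ΔJ).
Allowed pairs: 2 of 6.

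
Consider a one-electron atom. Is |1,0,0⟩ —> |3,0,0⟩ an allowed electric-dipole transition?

l: 0 → 0 (Δl = +0). Δl = ±1 ✗.
Δm_l = 0 − (0) = +0. E1 requires Δm_l = 0, ±1: ✓.
The transition is electric-dipole forbidden.

forbidden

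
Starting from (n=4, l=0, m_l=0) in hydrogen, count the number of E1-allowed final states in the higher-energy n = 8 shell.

3

E1 requires Δl = ±1, so l_f ∈ {-1, 1}; with 0 ≤ l_f ≤ n_f−1 = 7, the allowed l_f values are {1}.
For l_f = 1: m_f ∈ {m_i−1, m_i, m_i+1} ∩ [−1, 1] = {-1, 0, 1} → 3 states.
Total: 3.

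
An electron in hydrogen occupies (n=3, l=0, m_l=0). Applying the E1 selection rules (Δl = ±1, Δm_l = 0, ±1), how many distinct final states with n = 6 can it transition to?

3

E1 requires Δl = ±1, so l_f ∈ {-1, 1}; with 0 ≤ l_f ≤ n_f−1 = 5, the allowed l_f values are {1}.
For l_f = 1: m_f ∈ {m_i−1, m_i, m_i+1} ∩ [−1, 1] = {-1, 0, 1} → 3 states.
Total: 3.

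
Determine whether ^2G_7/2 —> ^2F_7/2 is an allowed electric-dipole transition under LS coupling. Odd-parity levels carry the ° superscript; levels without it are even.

Reading off the term symbols: S 1/2→1/2, L 4→3, J 7/2→7/2, parity even→even.
Parity must change: even → even — ✗.
ΔS = 0: S: 1/2 → 1/2 — ✓.
ΔL = 0, ±1 (not L=0↔0): L: 4 → 3, ΔL = -1 — ✓.
ΔJ = 0, ±1 (not J=0↔0): J: 7/2 → 7/2, ΔJ = +0 — ✓.
Rule(s) violated: parity.

forbidden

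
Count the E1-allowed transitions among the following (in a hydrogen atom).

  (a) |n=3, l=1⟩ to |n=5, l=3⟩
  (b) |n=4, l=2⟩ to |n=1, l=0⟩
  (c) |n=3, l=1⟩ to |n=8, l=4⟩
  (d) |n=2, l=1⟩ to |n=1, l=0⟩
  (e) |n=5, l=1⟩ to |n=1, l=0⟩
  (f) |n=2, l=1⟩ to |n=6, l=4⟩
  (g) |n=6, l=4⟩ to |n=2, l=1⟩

2

(a) forbidden — Δl = +2 (E1 requires Δl = ±1)
(b) forbidden — Δl = -2 (E1 requires Δl = ±1)
(c) forbidden — Δl = +3 (E1 requires Δl = ±1)
(d) allowed
(e) allowed
(f) forbidden — Δl = +3 (E1 requires Δl = ±1)
(g) forbidden — Δl = -3 (E1 requires Δl = ±1)
Total allowed: 2 of 7.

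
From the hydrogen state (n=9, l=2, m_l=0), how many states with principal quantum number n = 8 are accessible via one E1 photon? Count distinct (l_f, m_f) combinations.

6

E1 requires Δl = ±1, so l_f ∈ {1, 3}; with 0 ≤ l_f ≤ n_f−1 = 7, the allowed l_f values are {1, 3}.
For l_f = 1: m_f ∈ {m_i−1, m_i, m_i+1} ∩ [−1, 1] = {-1, 0, 1} → 3 states.
For l_f = 3: m_f ∈ {m_i−1, m_i, m_i+1} ∩ [−3, 3] = {-1, 0, 1} → 3 states.
Total: 6.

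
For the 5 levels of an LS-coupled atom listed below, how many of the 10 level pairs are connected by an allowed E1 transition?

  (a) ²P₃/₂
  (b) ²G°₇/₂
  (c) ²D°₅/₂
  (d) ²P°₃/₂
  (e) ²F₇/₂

4

(a)–(b): forbidden (ΔL, ΔJ).
(a)–(c): allowed.
(a)–(d): allowed.
(a)–(e): forbidden (parity, ΔL, ΔJ).
(b)–(c): forbidden (parity, ΔL).
(b)–(d): forbidden (parity, ΔL, ΔJ).
(b)–(e): allowed.
(c)–(d): forbidden (parity).
(c)–(e): allowed.
(d)–(e): forbidden (ΔL, ΔJ).
Allowed pairs: 4 of 10.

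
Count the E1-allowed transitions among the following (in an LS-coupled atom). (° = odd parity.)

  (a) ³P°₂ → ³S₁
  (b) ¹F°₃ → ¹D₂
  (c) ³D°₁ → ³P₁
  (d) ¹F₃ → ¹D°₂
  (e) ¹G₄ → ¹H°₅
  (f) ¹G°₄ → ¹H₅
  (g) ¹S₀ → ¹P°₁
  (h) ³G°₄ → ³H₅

8

(a) allowed
(b) allowed
(c) allowed
(d) allowed
(e) allowed
(f) allowed
(g) allowed
(h) allowed
Total allowed: 8 of 8.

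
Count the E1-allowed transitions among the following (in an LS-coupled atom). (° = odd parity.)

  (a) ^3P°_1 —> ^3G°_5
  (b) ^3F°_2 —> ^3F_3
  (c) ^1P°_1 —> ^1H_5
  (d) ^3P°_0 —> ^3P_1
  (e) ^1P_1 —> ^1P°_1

(a) forbidden (parity, ΔL, ΔJ fail)
(b) allowed
(c) forbidden (ΔL, ΔJ fail)
(d) allowed
(e) allowed
Total allowed: 3 of 5.

3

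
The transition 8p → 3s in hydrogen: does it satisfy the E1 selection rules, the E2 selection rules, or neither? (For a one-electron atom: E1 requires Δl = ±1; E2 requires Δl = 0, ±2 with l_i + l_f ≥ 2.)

Δl = 0 − 1 = -1; l_i + l_f = 1.
E1 (Δl = ±1): satisfied.
E2 (Δl = 0,±2, l_i+l_f ≥ 2): not satisfied.

E1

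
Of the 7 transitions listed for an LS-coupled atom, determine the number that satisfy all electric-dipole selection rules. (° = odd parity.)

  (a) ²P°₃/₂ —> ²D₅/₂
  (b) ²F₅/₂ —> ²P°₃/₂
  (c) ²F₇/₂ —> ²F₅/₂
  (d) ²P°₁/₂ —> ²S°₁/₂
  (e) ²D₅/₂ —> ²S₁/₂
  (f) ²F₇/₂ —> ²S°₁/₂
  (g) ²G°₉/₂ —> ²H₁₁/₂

(a) allowed
(b) forbidden (ΔL fails)
(c) forbidden (parity fails)
(d) forbidden (parity fails)
(e) forbidden (parity, ΔL, ΔJ fail)
(f) forbidden (ΔL, ΔJ fail)
(g) allowed
Total allowed: 2 of 7.

2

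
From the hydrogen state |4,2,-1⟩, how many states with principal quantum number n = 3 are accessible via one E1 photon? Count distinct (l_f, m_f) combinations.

2

E1 requires Δl = ±1, so l_f ∈ {1, 3}; with 0 ≤ l_f ≤ n_f−1 = 2, the allowed l_f values are {1}.
For l_f = 1: m_f ∈ {m_i−1, m_i, m_i+1} ∩ [−1, 1] = {-1, 0} → 2 states.
Total: 2.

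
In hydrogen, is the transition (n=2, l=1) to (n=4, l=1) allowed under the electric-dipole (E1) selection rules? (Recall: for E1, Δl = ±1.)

Initial l = 1, final l = 1, so Δl = +0. E1 requires Δl = ±1: violated.
The transition is electric-dipole forbidden.

forbidden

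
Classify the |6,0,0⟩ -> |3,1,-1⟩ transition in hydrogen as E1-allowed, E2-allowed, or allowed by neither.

E1

Δl = 1 − 0 = +1; l_i + l_f = 1.
Δm_l = -1.
E1 (Δl = ±1, |Δm_l| ≤ 1): satisfied.
E2 (Δl = 0,±2, l_i+l_f ≥ 2, |Δm_l| ≤ 2): not satisfied.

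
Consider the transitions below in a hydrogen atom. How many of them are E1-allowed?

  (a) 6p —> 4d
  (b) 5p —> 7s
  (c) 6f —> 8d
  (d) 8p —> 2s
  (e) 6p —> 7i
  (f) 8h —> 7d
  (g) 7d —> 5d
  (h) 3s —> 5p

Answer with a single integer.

5

(a) allowed
(b) allowed
(c) allowed
(d) allowed
(e) forbidden — Δl = +5 (E1 requires Δl = ±1)
(f) forbidden — Δl = -3 (E1 requires Δl = ±1)
(g) forbidden — Δl = +0 (E1 requires Δl = ±1)
(h) allowed
Total allowed: 5 of 8.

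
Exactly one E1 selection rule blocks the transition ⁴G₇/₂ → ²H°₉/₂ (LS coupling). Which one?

Reading off the term symbols: S 3/2→1/2, L 4→5, J 7/2→9/2, parity even→odd.
Parity must change: even → odd — ✓.
ΔS = 0: S: 3/2 → 1/2 — ✗.
ΔL = 0, ±1 (not L=0↔0): L: 4 → 5, ΔL = +1 — ✓.
ΔJ = 0, ±1 (not J=0↔0): J: 7/2 → 9/2, ΔJ = +1 — ✓.

the ΔS = 0 rule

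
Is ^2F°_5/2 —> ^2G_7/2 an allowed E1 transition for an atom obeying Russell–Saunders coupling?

Initial level: S=1/2, L=3, J=5/2, parity odd. Final level: S=1/2, L=4, J=7/2, parity even.
ΔL = 0, ±1 (not L=0↔0): L: 3 → 4, ΔL = +1 — ok.
Parity must change: odd → even — ok.
ΔJ = 0, ±1 (not J=0↔0): J: 5/2 → 7/2, ΔJ = +1 — ok.
ΔS = 0: S: 1/2 → 1/2 — ok.
All four E1 rules are satisfied.

allowed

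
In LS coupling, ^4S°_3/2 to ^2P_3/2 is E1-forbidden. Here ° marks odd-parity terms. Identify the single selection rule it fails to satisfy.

Initial level: S=3/2, L=0, J=3/2, parity odd. Final level: S=1/2, L=1, J=3/2, parity even.
Parity must change: odd → even — satisfied.
ΔS = 0: S: 3/2 → 1/2 — violated.
ΔL = 0, ±1 (not L=0↔0): L: 0 → 1, ΔL = +1 — satisfied.
ΔJ = 0, ±1 (not J=0↔0): J: 3/2 → 3/2, ΔJ = +0 — satisfied.

the ΔS = 0 rule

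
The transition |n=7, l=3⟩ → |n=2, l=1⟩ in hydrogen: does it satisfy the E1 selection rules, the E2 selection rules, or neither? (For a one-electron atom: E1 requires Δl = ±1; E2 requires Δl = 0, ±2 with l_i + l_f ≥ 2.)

Δl = 1 − 3 = -2; l_i + l_f = 4.
E1 (Δl = ±1): not satisfied.
E2 (Δl = 0,±2, l_i+l_f ≥ 2): satisfied.

E2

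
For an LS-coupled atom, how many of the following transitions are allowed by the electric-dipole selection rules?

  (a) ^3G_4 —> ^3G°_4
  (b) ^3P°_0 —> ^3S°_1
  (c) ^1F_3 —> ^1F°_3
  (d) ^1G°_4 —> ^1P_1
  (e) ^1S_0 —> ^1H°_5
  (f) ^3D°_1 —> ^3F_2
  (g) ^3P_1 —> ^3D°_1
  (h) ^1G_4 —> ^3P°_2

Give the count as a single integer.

4

(a) allowed
(b) forbidden (parity fails)
(c) allowed
(d) forbidden (ΔL, ΔJ fail)
(e) forbidden (ΔL, ΔJ fail)
(f) allowed
(g) allowed
(h) forbidden (ΔS, ΔL, ΔJ fail)
Total allowed: 4 of 8.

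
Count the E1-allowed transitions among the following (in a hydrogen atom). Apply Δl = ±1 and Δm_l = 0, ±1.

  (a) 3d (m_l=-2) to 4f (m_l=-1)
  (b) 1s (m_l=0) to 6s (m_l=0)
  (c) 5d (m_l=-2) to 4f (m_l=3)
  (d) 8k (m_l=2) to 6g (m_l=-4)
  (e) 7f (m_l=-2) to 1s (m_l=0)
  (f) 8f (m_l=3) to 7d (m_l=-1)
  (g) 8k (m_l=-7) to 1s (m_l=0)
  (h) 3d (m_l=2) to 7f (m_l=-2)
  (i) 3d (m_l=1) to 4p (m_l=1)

(a) allowed
(b) forbidden — Δl = +0 (E1 requires Δl = ±1)
(c) forbidden — Δm_l = +5 (E1 requires Δm_l = 0, ±1)
(d) forbidden — Δl = -3 (E1 requires Δl = ±1); Δm_l = -6 (E1 requires Δm_l = 0, ±1)
(e) forbidden — Δl = -3 (E1 requires Δl = ±1); Δm_l = +2 (E1 requires Δm_l = 0, ±1)
(f) forbidden — Δm_l = -4 (E1 requires Δm_l = 0, ±1)
(g) forbidden — Δl = -7 (E1 requires Δl = ±1); Δm_l = +7 (E1 requires Δm_l = 0, ±1)
(h) forbidden — Δm_l = -4 (E1 requires Δm_l = 0, ±1)
(i) allowed
Total allowed: 2 of 9.

2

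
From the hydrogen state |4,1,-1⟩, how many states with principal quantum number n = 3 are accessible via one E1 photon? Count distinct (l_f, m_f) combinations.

E1 requires Δl = ±1, so l_f ∈ {0, 2}; with 0 ≤ l_f ≤ n_f−1 = 2, the allowed l_f values are {0, 2}.
For l_f = 0: m_f ∈ {m_i−1, m_i, m_i+1} ∩ [−0, 0] = {0} → 1 state.
For l_f = 2: m_f ∈ {m_i−1, m_i, m_i+1} ∩ [−2, 2] = {-2, -1, 0} → 3 states.
Total: 4.

4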